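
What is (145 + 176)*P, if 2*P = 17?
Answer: 5457/2 ≈ 2728.5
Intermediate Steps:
P = 17/2 (P = (1/2)*17 = 17/2 ≈ 8.5000)
(145 + 176)*P = (145 + 176)*(17/2) = 321*(17/2) = 5457/2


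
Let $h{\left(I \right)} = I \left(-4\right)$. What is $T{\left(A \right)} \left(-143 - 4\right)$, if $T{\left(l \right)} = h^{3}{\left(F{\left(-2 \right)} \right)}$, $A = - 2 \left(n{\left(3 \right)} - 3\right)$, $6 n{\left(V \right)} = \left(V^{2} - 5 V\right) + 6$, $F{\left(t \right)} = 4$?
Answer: $602112$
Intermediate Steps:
$h{\left(I \right)} = - 4 I$
$n{\left(V \right)} = 1 - \frac{5 V}{6} + \frac{V^{2}}{6}$ ($n{\left(V \right)} = \frac{\left(V^{2} - 5 V\right) + 6}{6} = \frac{6 + V^{2} - 5 V}{6} = 1 - \frac{5 V}{6} + \frac{V^{2}}{6}$)
$A = 6$ ($A = - 2 \left(\left(1 - \frac{5}{2} + \frac{3^{2}}{6}\right) - 3\right) = - 2 \left(\left(1 - \frac{5}{2} + \frac{1}{6} \cdot 9\right) - 3\right) = - 2 \left(\left(1 - \frac{5}{2} + \frac{3}{2}\right) - 3\right) = - 2 \left(0 - 3\right) = \left(-2\right) \left(-3\right) = 6$)
$T{\left(l \right)} = -4096$ ($T{\left(l \right)} = \left(\left(-4\right) 4\right)^{3} = \left(-16\right)^{3} = -4096$)
$T{\left(A \right)} \left(-143 - 4\right) = - 4096 \left(-143 - 4\right) = \left(-4096\right) \left(-147\right) = 602112$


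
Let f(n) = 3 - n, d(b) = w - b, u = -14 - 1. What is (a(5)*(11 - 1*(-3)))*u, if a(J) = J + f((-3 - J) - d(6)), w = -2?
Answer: -1680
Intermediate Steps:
u = -15
d(b) = -2 - b
a(J) = -2 + 2*J (a(J) = J + (3 - ((-3 - J) - (-2 - 1*6))) = J + (3 - ((-3 - J) - (-2 - 6))) = J + (3 - ((-3 - J) - 1*(-8))) = J + (3 - ((-3 - J) + 8)) = J + (3 - (5 - J)) = J + (3 + (-5 + J)) = J + (-2 + J) = -2 + 2*J)
(a(5)*(11 - 1*(-3)))*u = ((-2 + 2*5)*(11 - 1*(-3)))*(-15) = ((-2 + 10)*(11 + 3))*(-15) = (8*14)*(-15) = 112*(-15) = -1680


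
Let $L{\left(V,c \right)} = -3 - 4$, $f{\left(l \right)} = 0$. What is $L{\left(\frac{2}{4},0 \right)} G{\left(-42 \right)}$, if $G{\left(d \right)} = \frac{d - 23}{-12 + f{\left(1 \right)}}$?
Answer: $- \frac{455}{12} \approx -37.917$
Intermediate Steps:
$L{\left(V,c \right)} = -7$ ($L{\left(V,c \right)} = -3 - 4 = -7$)
$G{\left(d \right)} = \frac{23}{12} - \frac{d}{12}$ ($G{\left(d \right)} = \frac{d - 23}{-12 + 0} = \frac{-23 + d}{-12} = \left(-23 + d\right) \left(- \frac{1}{12}\right) = \frac{23}{12} - \frac{d}{12}$)
$L{\left(\frac{2}{4},0 \right)} G{\left(-42 \right)} = - 7 \left(\frac{23}{12} - - \frac{7}{2}\right) = - 7 \left(\frac{23}{12} + \frac{7}{2}\right) = \left(-7\right) \frac{65}{12} = - \frac{455}{12}$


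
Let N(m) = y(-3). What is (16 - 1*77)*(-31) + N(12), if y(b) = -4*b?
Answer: 1903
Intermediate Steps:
N(m) = 12 (N(m) = -4*(-3) = 12)
(16 - 1*77)*(-31) + N(12) = (16 - 1*77)*(-31) + 12 = (16 - 77)*(-31) + 12 = -61*(-31) + 12 = 1891 + 12 = 1903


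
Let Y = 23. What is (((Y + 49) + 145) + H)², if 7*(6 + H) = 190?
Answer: 2778889/49 ≈ 56712.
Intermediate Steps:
H = 148/7 (H = -6 + (⅐)*190 = -6 + 190/7 = 148/7 ≈ 21.143)
(((Y + 49) + 145) + H)² = (((23 + 49) + 145) + 148/7)² = ((72 + 145) + 148/7)² = (217 + 148/7)² = (1667/7)² = 2778889/49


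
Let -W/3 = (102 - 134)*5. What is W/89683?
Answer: 480/89683 ≈ 0.0053522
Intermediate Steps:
W = 480 (W = -3*(102 - 134)*5 = -(-96)*5 = -3*(-160) = 480)
W/89683 = 480/89683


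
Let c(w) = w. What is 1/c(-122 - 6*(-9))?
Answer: -1/68 ≈ -0.014706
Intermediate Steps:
1/c(-122 - 6*(-9)) = 1/(-122 - 6*(-9)) = 1/(-122 - 1*(-54)) = 1/(-122 + 54) = 1/(-68) = -1/68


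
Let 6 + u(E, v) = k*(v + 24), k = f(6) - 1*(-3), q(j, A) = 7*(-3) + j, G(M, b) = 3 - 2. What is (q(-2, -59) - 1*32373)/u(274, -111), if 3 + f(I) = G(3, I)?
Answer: 32396/93 ≈ 348.34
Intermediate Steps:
G(M, b) = 1
f(I) = -2 (f(I) = -3 + 1 = -2)
q(j, A) = -21 + j
k = 1 (k = -2 - 1*(-3) = -2 + 3 = 1)
u(E, v) = 18 + v (u(E, v) = -6 + 1*(v + 24) = -6 + 1*(24 + v) = -6 + (24 + v) = 18 + v)
(q(-2, -59) - 1*32373)/u(274, -111) = ((-21 - 2) - 1*32373)/(18 - 111) = (-23 - 32373)/(-93) = -32396*(-1/93) = 32396/93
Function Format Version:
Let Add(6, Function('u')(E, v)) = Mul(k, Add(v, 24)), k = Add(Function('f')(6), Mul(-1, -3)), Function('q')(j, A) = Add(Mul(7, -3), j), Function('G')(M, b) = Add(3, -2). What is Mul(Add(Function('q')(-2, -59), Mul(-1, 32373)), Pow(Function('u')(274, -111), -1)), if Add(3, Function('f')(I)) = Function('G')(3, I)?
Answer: Rational(32396, 93) ≈ 348.34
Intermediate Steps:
Function('G')(M, b) = 1
Function('f')(I) = -2 (Function('f')(I) = Add(-3, 1) = -2)
Function('q')(j, A) = Add(-21, j)
k = 1 (k = Add(-2, Mul(-1, -3)) = Add(-2, 3) = 1)
Function('u')(E, v) = Add(18, v) (Function('u')(E, v) = Add(-6, Mul(1, Add(v, 24))) = Add(-6, Mul(1, Add(24, v))) = Add(-6, Add(24, v)) = Add(18, v))
Mul(Add(Function('q')(-2, -59), Mul(-1, 32373)), Pow(Function('u')(274, -111), -1)) = Mul(Add(Add(-21, -2), Mul(-1, 32373)), Pow(Add(18, -111), -1)) = Mul(Add(-23, -32373), Pow(-93, -1)) = Mul(-32396, Rational(-1, 93)) = Rational(32396, 93)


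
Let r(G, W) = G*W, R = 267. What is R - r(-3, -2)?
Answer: 261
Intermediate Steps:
R - r(-3, -2) = 267 - (-3)*(-2) = 267 - 1*6 = 267 - 6 = 261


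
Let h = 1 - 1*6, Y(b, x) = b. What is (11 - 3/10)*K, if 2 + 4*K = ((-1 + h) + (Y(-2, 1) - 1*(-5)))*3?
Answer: -1177/40 ≈ -29.425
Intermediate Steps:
h = -5 (h = 1 - 6 = -5)
K = -11/4 (K = -½ + (((-1 - 5) + (-2 - 1*(-5)))*3)/4 = -½ + ((-6 + (-2 + 5))*3)/4 = -½ + ((-6 + 3)*3)/4 = -½ + (-3*3)/4 = -½ + (¼)*(-9) = -½ - 9/4 = -11/4 ≈ -2.7500)
(11 - 3/10)*K = (11 - 3/10)*(-11/4) = (107/10)*(-11/4) = -1177/40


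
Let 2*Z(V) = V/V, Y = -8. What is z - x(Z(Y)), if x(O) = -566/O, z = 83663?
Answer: 84795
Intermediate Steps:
Z(V) = ½ (Z(V) = (V/V)/2 = (½)*1 = ½)
z - x(Z(Y)) = 83663 - (-566)/½ = 83663 - (-566)*2 = 83663 - 1*(-1132) = 83663 + 1132 = 84795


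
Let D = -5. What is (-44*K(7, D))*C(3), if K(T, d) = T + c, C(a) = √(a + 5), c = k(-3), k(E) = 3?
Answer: -880*√2 ≈ -1244.5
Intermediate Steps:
c = 3
C(a) = √(5 + a)
K(T, d) = 3 + T (K(T, d) = T + 3 = 3 + T)
(-44*K(7, D))*C(3) = (-44*(3 + 7))*√(5 + 3) = (-44*10)*√8 = -880*√2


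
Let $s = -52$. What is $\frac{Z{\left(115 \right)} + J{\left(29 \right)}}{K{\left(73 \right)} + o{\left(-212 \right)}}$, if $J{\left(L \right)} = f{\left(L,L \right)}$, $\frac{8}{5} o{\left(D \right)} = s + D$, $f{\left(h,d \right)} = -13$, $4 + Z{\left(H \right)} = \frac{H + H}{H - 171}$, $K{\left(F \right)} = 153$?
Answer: $\frac{197}{112} \approx 1.7589$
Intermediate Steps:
$Z{\left(H \right)} = -4 + \frac{2 H}{-171 + H}$ ($Z{\left(H \right)} = -4 + \frac{H + H}{H - 171} = -4 + \frac{2 H}{-171 + H}$)
$o{\left(D \right)} = - \frac{65}{2} + \frac{5 D}{8}$ ($o{\left(D \right)} = \frac{5 \left(-52 + D\right)}{8} = - \frac{65}{2} + \frac{5 D}{8}$)
$J{\left(L \right)} = -13$
$\frac{Z{\left(115 \right)} + J{\left(29 \right)}}{K{\left(73 \right)} + o{\left(-212 \right)}} = \frac{\frac{2 \left(342 - 115\right)}{-171 + 115} - 13}{153 + \left(- \frac{65}{2} + \frac{5}{8} \left(-212\right)\right)} = \frac{\frac{2 \left(342 - 115\right)}{-56} - 13}{153 - 165} = \frac{2 \left(- \frac{1}{56}\right) 227 - 13}{153 - 165} = \frac{- \frac{227}{28} - 13}{-12} = \left(- \frac{591}{28}\right) \left(- \frac{1}{12}\right) = \frac{197}{112}$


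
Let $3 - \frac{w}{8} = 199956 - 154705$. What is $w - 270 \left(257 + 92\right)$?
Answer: $-456214$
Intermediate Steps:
$w = -361984$ ($w = 24 - 8 \left(199956 - 154705\right) = 24 - 362008 = -361984$)
$w - 270 \left(257 + 92\right) = -361984 - 270 \left(257 + 92\right) = -361984 - 94230 = -456214$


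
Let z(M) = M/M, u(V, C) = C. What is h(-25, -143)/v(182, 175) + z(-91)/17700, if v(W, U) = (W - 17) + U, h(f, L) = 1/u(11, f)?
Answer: -23/376125 ≈ -6.1150e-5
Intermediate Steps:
z(M) = 1
h(f, L) = 1/f
v(W, U) = -17 + U + W (v(W, U) = (-17 + W) + U = -17 + U + W)
h(-25, -143)/v(182, 175) + z(-91)/17700 = 1/((-25)*(-17 + 175 + 182)) + 1/17700 = -1/25/340 + 1*(1/17700) = -1/25*1/340 + 1/17700 = -1/8500 + 1/17700 = -23/376125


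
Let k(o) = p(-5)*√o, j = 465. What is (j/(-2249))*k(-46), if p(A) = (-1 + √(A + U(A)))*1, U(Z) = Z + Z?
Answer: 465*√690/2249 + 465*I*√46/2249 ≈ 5.4311 + 1.4023*I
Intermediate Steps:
U(Z) = 2*Z
p(A) = -1 + √3*√A (p(A) = (-1 + √(A + 2*A))*1 = (-1 + √(3*A))*1 = (-1 + √3*√A)*1 = -1 + √3*√A)
k(o) = √o*(-1 + I*√15) (k(o) = (-1 + √3*√(-5))*√o = (-1 + √3*(I*√5))*√o = (-1 + I*√15)*√o = √o*(-1 + I*√15))
(j/(-2249))*k(-46) = (465/(-2249))*(√(-46)*(-1 + I*√15)) = (465*(-1/2249))*((I*√46)*(-1 + I*√15)) = -465*I*√46*(-1 + I*√15)/2249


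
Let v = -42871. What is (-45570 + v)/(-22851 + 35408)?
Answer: -88441/12557 ≈ -7.0432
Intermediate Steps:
(-45570 + v)/(-22851 + 35408) = (-45570 - 42871)/(-22851 + 35408) = -88441/12557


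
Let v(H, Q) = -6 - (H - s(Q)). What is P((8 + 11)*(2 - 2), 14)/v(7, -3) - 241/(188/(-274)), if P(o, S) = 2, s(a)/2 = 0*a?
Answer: 429033/1222 ≈ 351.09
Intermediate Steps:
s(a) = 0 (s(a) = 2*(0*a) = 2*0 = 0)
v(H, Q) = -6 - H (v(H, Q) = -6 - (H - 1*0) = -6 - (H + 0) = -6 - H)
P((8 + 11)*(2 - 2), 14)/v(7, -3) - 241/(188/(-274)) = 2/(-6 - 1*7) - 241/(188/(-274)) = 2/(-6 - 7) - 241/(188*(-1/274)) = 2/(-13) - 241/(-94/137) = 2*(-1/13) - 241*(-137/94) = -2/13 + 33017/94 = 429033/1222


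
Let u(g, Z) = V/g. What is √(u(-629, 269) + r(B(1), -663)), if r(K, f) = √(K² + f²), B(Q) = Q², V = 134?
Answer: √(-84286 + 395641*√439570)/629 ≈ 25.745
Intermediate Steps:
u(g, Z) = 134/g
√(u(-629, 269) + r(B(1), -663)) = √(134/(-629) + √((1²)² + (-663)²)) = √(134*(-1/629) + √(1² + 439569)) = √(-134/629 + √(1 + 439569)) = √(-134/629 + √439570)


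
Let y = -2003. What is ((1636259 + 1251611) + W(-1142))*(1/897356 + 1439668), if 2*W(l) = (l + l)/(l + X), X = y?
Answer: 2933360737828816092057/705546155 ≈ 4.1576e+12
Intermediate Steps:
X = -2003
W(l) = l/(-2003 + l) (W(l) = ((l + l)/(l - 2003))/2 = ((2*l)/(-2003 + l))/2 = (2*l/(-2003 + l))/2 = l/(-2003 + l))
((1636259 + 1251611) + W(-1142))*(1/897356 + 1439668) = ((1636259 + 1251611) - 1142/(-2003 - 1142))*(1/897356 + 1439668) = (2887870 - 1142/(-3145))*(1/897356 + 1439668) = (2887870 - 1142*(-1/3145))*(1291894717809/897356) = (2887870 + 1142/3145)*(1291894717809/897356) = (9082352292/3145)*(1291894717809/897356) = 2933360737828816092057/705546155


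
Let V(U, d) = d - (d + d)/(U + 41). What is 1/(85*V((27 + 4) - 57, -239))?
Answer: -3/52819 ≈ -5.6798e-5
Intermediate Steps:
V(U, d) = d - 2*d/(41 + U)
1/(85*V((27 + 4) - 57, -239)) = 1/(85*(-239*(39 + ((27 + 4) - 57))/(41 + ((27 + 4) - 57)))) = 1/(85*(-239*(39 + (31 - 57))/(41 + (31 - 57)))) = 1/(85*(-239*(39 - 26)/(41 - 26))) = 1/(85*(-239*13/15)) = 1/(85*(-239*1/15*13)) = 1/(85*(-3107/15)) = 1/(-52819/3) = -3/52819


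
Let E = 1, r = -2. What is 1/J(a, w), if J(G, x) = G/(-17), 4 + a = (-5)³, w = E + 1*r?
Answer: 17/129 ≈ 0.13178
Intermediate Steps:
w = -1 (w = 1 + 1*(-2) = 1 - 2 = -1)
a = -129 (a = -4 + (-5)³ = -4 - 125 = -129)
J(G, x) = -G/17 (J(G, x) = G*(-1/17) = -G/17)
1/J(a, w) = 1/(-1/17*(-129)) = 1/(129/17) = 17/129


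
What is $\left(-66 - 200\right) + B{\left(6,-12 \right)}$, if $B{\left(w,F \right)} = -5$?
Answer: $-271$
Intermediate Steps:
$\left(-66 - 200\right) + B{\left(6,-12 \right)} = \left(-66 - 200\right) - 5 = -266 - 5 = -271$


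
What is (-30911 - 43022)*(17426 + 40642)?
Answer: -4293141444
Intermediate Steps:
(-30911 - 43022)*(17426 + 40642) = -73933*58068 = -4293141444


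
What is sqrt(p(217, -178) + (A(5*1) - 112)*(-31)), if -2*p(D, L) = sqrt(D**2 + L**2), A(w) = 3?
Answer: sqrt(13516 - 2*sqrt(78773))/2 ≈ 56.909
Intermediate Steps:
p(D, L) = -sqrt(D**2 + L**2)/2
sqrt(p(217, -178) + (A(5*1) - 112)*(-31)) = sqrt(-sqrt(217**2 + (-178)**2)/2 + (3 - 112)*(-31)) = sqrt(-sqrt(47089 + 31684)/2 - 109*(-31)) = sqrt(-sqrt(78773)/2 + 3379) = sqrt(3379 - sqrt(78773)/2)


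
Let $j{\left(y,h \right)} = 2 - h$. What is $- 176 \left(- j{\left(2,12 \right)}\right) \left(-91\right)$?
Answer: $160160$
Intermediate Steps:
$- 176 \left(- j{\left(2,12 \right)}\right) \left(-91\right) = - 176 \left(- (2 - 12)\right) \left(-91\right) = - 176 \left(\left(-1\right) \left(-10\right)\right) \left(-91\right) = \left(-176\right) 10 \left(-91\right) = \left(-1760\right) \left(-91\right) = 160160$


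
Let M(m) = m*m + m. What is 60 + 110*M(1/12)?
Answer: 5035/72 ≈ 69.931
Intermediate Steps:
M(m) = m + m**2 (M(m) = m**2 + m = m + m**2)
60 + 110*M(1/12) = 60 + 110*((1 + 1/12)/12) = 60 + 110*((1/12)*(13/12)) = 60 + 110*(13/144) = 60 + 715/72 = 5035/72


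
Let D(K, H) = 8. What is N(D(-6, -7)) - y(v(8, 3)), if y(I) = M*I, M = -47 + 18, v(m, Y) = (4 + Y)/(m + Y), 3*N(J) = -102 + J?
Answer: -425/33 ≈ -12.879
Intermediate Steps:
N(J) = -34 + J/3 (N(J) = (-102 + J)/3 = -34 + J/3)
v(m, Y) = (4 + Y)/(Y + m)
M = -29
y(I) = -29*I
N(D(-6, -7)) - y(v(8, 3)) = (-34 + (⅓)*8) - (-29)*(4 + 3)/(3 + 8) = (-34 + 8/3) - (-29)*7/11 = -94/3 - (-29)*(1/11)*7 = -94/3 - (-29)*7/11 = -94/3 - 1*(-203/11) = -94/3 + 203/11 = -425/33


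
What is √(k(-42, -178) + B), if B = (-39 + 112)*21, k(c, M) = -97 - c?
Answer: √1478 ≈ 38.445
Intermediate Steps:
B = 1533 (B = 73*21 = 1533)
√(k(-42, -178) + B) = √((-97 - 1*(-42)) + 1533) = √((-97 + 42) + 1533) = √(-55 + 1533) = √1478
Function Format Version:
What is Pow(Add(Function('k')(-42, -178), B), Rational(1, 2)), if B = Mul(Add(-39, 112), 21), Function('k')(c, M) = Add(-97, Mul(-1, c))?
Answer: Pow(1478, Rational(1, 2)) ≈ 38.445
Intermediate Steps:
B = 1533 (B = Mul(73, 21) = 1533)
Pow(Add(Function('k')(-42, -178), B), Rational(1, 2)) = Pow(Add(Add(-97, Mul(-1, -42)), 1533), Rational(1, 2)) = Pow(Add(Add(-97, 42), 1533), Rational(1, 2)) = Pow(Add(-55, 1533), Rational(1, 2)) = Pow(1478, Rational(1, 2))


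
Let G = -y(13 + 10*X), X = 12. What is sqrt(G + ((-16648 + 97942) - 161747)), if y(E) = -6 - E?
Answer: I*sqrt(80314) ≈ 283.4*I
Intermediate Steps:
G = 139 (G = -(-6 - (13 + 10*12)) = -(-6 - (13 + 120)) = -(-6 - 1*133) = -(-6 - 133) = -1*(-139) = 139)
sqrt(G + ((-16648 + 97942) - 161747)) = sqrt(139 + ((-16648 + 97942) - 161747)) = sqrt(139 + (81294 - 161747)) = sqrt(139 - 80453) = sqrt(-80314) = I*sqrt(80314)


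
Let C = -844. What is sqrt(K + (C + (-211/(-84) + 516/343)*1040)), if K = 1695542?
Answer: sqrt(36710988342)/147 ≈ 1303.4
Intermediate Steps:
sqrt(K + (C + (-211/(-84) + 516/343)*1040)) = sqrt(1695542 + (-844 + (-211/(-84) + 516/343)*1040)) = sqrt(1695542 + (-844 + (-211*(-1/84) + 516*(1/343))*1040)) = sqrt(1695542 + (-844 + (211/84 + 516/343)*1040)) = sqrt(1695542 + (-844 + (16531/4116)*1040)) = sqrt(1695542 + (-844 + 4298060/1029)) = sqrt(1695542 + 3429584/1029) = sqrt(1748142302/1029) = sqrt(36710988342)/147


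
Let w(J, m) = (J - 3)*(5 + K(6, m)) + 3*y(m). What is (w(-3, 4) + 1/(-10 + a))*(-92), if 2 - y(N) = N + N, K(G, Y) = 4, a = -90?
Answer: 165623/25 ≈ 6624.9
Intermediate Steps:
y(N) = 2 - 2*N (y(N) = 2 - (N + N) = 2 - 2*N)
w(J, m) = -21 - 6*m + 9*J (w(J, m) = (J - 3)*(5 + 4) + 3*(2 - 2*m) = (-3 + J)*9 + (6 - 6*m) = (-27 + 9*J) + (6 - 6*m) = -21 - 6*m + 9*J)
(w(-3, 4) + 1/(-10 + a))*(-92) = ((-21 - 6*4 + 9*(-3)) + 1/(-10 - 90))*(-92) = ((-21 - 24 - 27) + 1/(-100))*(-92) = (-72 - 1/100)*(-92) = -7201/100*(-92) = 165623/25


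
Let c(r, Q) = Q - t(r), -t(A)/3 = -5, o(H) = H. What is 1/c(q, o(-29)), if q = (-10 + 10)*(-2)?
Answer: -1/44 ≈ -0.022727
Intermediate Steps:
q = 0 (q = 0*(-2) = 0)
t(A) = 15 (t(A) = -3*(-5) = 15)
c(r, Q) = -15 + Q (c(r, Q) = Q - 1*15 = Q - 15 = -15 + Q)
1/c(q, o(-29)) = 1/(-15 - 29) = 1/(-44) = -1/44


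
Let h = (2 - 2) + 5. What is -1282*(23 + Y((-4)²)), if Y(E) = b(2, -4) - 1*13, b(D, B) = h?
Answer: -19230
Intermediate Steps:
h = 5 (h = 0 + 5 = 5)
b(D, B) = 5
Y(E) = -8 (Y(E) = 5 - 1*13 = 5 - 13 = -8)
-1282*(23 + Y((-4)²)) = -1282*(23 - 8) = -1282*15 = -19230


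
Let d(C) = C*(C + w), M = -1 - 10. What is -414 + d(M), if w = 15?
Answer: -458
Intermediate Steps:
M = -11
d(C) = C*(15 + C) (d(C) = C*(C + 15) = C*(15 + C))
-414 + d(M) = -414 - 11*(15 - 11) = -414 - 11*4 = -414 - 44 = -458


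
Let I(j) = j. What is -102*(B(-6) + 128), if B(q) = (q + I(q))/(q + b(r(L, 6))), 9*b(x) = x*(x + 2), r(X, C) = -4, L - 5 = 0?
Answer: -305796/23 ≈ -13295.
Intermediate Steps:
L = 5 (L = 5 + 0 = 5)
b(x) = x*(2 + x)/9 (b(x) = (x*(x + 2))/9 = (x*(2 + x))/9 = x*(2 + x)/9)
B(q) = 2*q/(8/9 + q) (B(q) = (q + q)/(q + (⅑)*(-4)*(2 - 4)) = (2*q)/(q + (⅑)*(-4)*(-2)) = (2*q)/(q + 8/9) = (2*q)/(8/9 + q) = 2*q/(8/9 + q))
-102*(B(-6) + 128) = -102*(18*(-6)/(8 + 9*(-6)) + 128) = -102*(18*(-6)/(8 - 54) + 128) = -102*(18*(-6)/(-46) + 128) = -102*(18*(-6)*(-1/46) + 128) = -102*(54/23 + 128) = -102*2998/23 = -305796/23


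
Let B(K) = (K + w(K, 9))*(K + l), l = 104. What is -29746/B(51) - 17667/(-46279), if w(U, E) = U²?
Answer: 2942790943/9511722870 ≈ 0.30939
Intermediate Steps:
B(K) = (104 + K)*(K + K²) (B(K) = (K + K²)*(K + 104) = (K + K²)*(104 + K) = (104 + K)*(K + K²))
-29746/B(51) - 17667/(-46279) = -29746*1/(51*(104 + 51² + 105*51)) - 17667/(-46279) = -29746*1/(51*(104 + 2601 + 5355)) - 17667*(-1/46279) = -29746/(51*8060) + 17667/46279 = -29746/411060 + 17667/46279 = -29746*1/411060 + 17667/46279 = -14873/205530 + 17667/46279 = 2942790943/9511722870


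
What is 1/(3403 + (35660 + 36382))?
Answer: 1/75445 ≈ 1.3255e-5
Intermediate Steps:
1/(3403 + (35660 + 36382)) = 1/(3403 + 72042) = 1/75445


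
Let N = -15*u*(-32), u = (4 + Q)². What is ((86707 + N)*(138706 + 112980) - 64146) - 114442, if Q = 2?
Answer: 26171893494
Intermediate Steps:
u = 36 (u = (4 + 2)² = 6² = 36)
N = 17280 (N = -15*36*(-32) = -540*(-32) = 17280)
((86707 + N)*(138706 + 112980) - 64146) - 114442 = ((86707 + 17280)*(138706 + 112980) - 64146) - 114442 = (103987*251686 - 64146) - 114442 = (26172072082 - 64146) - 114442 = 26172007936 - 114442 = 26171893494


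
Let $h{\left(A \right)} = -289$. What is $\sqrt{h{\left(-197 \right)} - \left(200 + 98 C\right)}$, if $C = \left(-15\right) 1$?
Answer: $3 \sqrt{109} \approx 31.321$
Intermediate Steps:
$C = -15$
$\sqrt{h{\left(-197 \right)} - \left(200 + 98 C\right)} = \sqrt{-289 - -1270} = \sqrt{-289 + \left(-200 + 1470\right)} = \sqrt{-289 + 1270} = \sqrt{981} = 3 \sqrt{109}$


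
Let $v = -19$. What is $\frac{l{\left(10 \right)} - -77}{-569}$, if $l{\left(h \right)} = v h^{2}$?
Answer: $\frac{1823}{569} \approx 3.2039$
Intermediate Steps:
$l{\left(h \right)} = - 19 h^{2}$
$\frac{l{\left(10 \right)} - -77}{-569} = \frac{- 19 \cdot 10^{2} - -77}{-569} = \left(\left(-19\right) 100 + 77\right) \left(- \frac{1}{569}\right) = \left(-1900 + 77\right) \left(- \frac{1}{569}\right) = \left(-1823\right) \left(- \frac{1}{569}\right) = \frac{1823}{569}$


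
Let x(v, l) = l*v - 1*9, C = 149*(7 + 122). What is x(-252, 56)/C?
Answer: -4707/6407 ≈ -0.73466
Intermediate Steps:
C = 19221 (C = 149*129 = 19221)
x(v, l) = -9 + l*v (x(v, l) = l*v - 9 = -9 + l*v)
x(-252, 56)/C = (-9 + 56*(-252))/19221 = (-9 - 14112)*(1/19221) = -14121*1/19221 = -4707/6407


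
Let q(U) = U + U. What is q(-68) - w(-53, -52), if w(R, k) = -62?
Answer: -74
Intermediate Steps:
q(U) = 2*U
q(-68) - w(-53, -52) = 2*(-68) - 1*(-62) = -136 + 62 = -74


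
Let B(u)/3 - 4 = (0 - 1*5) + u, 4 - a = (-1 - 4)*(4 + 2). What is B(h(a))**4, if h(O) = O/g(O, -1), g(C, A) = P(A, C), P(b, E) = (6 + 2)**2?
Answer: 4100625/1048576 ≈ 3.9107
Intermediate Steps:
P(b, E) = 64 (P(b, E) = 8**2 = 64)
g(C, A) = 64
a = 34 (a = 4 - (-1 - 4)*(4 + 2) = 4 - (-5)*6 = 4 - 1*(-30) = 4 + 30 = 34)
h(O) = O/64
B(u) = -3 + 3*u (B(u) = 12 + 3*((0 - 1*5) + u) = 12 + 3*((0 - 5) + u) = 12 + 3*(-5 + u) = 12 + (-15 + 3*u) = -3 + 3*u)
B(h(a))**4 = (-3 + 3*((1/64)*34))**4 = (-3 + 3*(17/32))**4 = (-3 + 51/32)**4 = (-45/32)**4 = 4100625/1048576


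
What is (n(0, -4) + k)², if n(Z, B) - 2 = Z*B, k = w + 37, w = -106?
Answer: 4489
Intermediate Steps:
k = -69 (k = -106 + 37 = -69)
n(Z, B) = 2 + B*Z (n(Z, B) = 2 + Z*B = 2 + B*Z)
(n(0, -4) + k)² = ((2 - 4*0) - 69)² = ((2 + 0) - 69)² = (2 - 69)² = (-67)² = 4489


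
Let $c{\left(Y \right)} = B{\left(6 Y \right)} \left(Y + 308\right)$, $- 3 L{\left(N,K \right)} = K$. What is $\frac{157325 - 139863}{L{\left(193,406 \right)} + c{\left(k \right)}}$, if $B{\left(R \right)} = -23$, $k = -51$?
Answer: $- \frac{52386}{18139} \approx -2.888$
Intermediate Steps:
$L{\left(N,K \right)} = - \frac{K}{3}$
$c{\left(Y \right)} = -7084 - 23 Y$ ($c{\left(Y \right)} = - 23 \left(Y + 308\right) = - 23 \left(308 + Y\right) = -7084 - 23 Y$)
$\frac{157325 - 139863}{L{\left(193,406 \right)} + c{\left(k \right)}} = \frac{157325 - 139863}{\left(- \frac{1}{3}\right) 406 - 5911} = \frac{17462}{- \frac{406}{3} + \left(-7084 + 1173\right)} = \frac{17462}{- \frac{406}{3} - 5911} = \frac{17462}{- \frac{18139}{3}} = 17462 \left(- \frac{3}{18139}\right) = - \frac{52386}{18139}$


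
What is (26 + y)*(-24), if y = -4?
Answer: -528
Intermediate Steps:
(26 + y)*(-24) = (26 - 4)*(-24) = 22*(-24) = -528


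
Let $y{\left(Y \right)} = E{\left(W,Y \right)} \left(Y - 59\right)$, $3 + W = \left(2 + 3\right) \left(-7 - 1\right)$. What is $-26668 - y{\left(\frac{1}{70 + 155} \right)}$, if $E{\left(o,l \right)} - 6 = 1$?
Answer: $- \frac{5907382}{225} \approx -26255.0$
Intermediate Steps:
$W = -43$ ($W = -3 + \left(2 + 3\right) \left(-7 - 1\right) = -3 + 5 \left(-8\right) = -3 - 40 = -43$)
$E{\left(o,l \right)} = 7$ ($E{\left(o,l \right)} = 6 + 1 = 7$)
$y{\left(Y \right)} = -413 + 7 Y$ ($y{\left(Y \right)} = 7 \left(Y - 59\right) = 7 \left(-59 + Y\right) = -413 + 7 Y$)
$-26668 - y{\left(\frac{1}{70 + 155} \right)} = -26668 - \left(-413 + \frac{7}{70 + 155}\right) = -26668 - \left(-413 + \frac{7}{225}\right) = -26668 - - \frac{92918}{225} = -26668 + \frac{92918}{225} = - \frac{5907382}{225}$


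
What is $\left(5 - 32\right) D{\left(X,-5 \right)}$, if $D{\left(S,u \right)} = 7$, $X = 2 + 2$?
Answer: $-189$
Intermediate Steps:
$X = 4$
$\left(5 - 32\right) D{\left(X,-5 \right)} = \left(5 - 32\right) 7 = \left(-27\right) 7 = -189$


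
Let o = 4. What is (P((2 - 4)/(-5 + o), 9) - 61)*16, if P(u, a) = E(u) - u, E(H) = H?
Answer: -976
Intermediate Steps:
P(u, a) = 0 (P(u, a) = u - u = 0)
(P((2 - 4)/(-5 + o), 9) - 61)*16 = (0 - 61)*16 = -61*16 = -976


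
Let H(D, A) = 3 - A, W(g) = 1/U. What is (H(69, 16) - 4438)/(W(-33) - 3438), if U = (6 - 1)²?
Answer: 111275/85949 ≈ 1.2947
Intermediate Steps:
U = 25 (U = 5² = 25)
W(g) = 1/25
(H(69, 16) - 4438)/(W(-33) - 3438) = ((3 - 1*16) - 4438)/(1/25 - 3438) = ((3 - 16) - 4438)/(-85949/25) = (-13 - 4438)*(-25/85949) = -4451*(-25/85949) = 111275/85949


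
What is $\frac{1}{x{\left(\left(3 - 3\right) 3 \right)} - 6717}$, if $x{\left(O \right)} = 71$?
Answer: $- \frac{1}{6646} \approx -0.00015047$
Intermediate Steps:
$\frac{1}{x{\left(\left(3 - 3\right) 3 \right)} - 6717} = \frac{1}{71 - 6717} = \frac{1}{-6646} = - \frac{1}{6646}$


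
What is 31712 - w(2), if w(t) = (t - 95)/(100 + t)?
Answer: 1078239/34 ≈ 31713.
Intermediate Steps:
w(t) = (-95 + t)/(100 + t)
31712 - w(2) = 31712 - (-95 + 2)/(100 + 2) = 31712 - (-93)/102 = 31712 - 1*(-31/34) = 31712 + 31/34 = 1078239/34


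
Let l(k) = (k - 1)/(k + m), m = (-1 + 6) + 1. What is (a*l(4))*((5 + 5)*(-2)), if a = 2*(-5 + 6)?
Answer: -12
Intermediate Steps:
m = 6 (m = 5 + 1 = 6)
l(k) = (-1 + k)/(6 + k) (l(k) = (k - 1)/(k + 6) = (-1 + k)/(6 + k))
a = 2 (a = 2*1 = 2)
(a*l(4))*((5 + 5)*(-2)) = (2*((-1 + 4)/(6 + 4)))*((5 + 5)*(-2)) = (2*(3/10))*(10*(-2)) = (2*((1/10)*3))*(-20) = (2*(3/10))*(-20) = (3/5)*(-20) = -12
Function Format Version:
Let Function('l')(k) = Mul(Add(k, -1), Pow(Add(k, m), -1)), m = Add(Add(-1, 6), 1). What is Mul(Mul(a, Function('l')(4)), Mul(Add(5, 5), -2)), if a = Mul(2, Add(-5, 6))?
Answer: -12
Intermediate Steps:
m = 6 (m = Add(5, 1) = 6)
Function('l')(k) = Mul(Pow(Add(6, k), -1), Add(-1, k)) (Function('l')(k) = Mul(Add(k, -1), Pow(Add(k, 6), -1)) = Mul(Add(-1, k), Pow(Add(6, k), -1)) = Mul(Pow(Add(6, k), -1), Add(-1, k)))
a = 2 (a = Mul(2, 1) = 2)
Mul(Mul(a, Function('l')(4)), Mul(Add(5, 5), -2)) = Mul(Mul(2, Mul(Pow(Add(6, 4), -1), Add(-1, 4))), Mul(Add(5, 5), -2)) = Mul(Mul(2, Mul(Pow(10, -1), 3)), Mul(10, -2)) = Mul(Mul(2, Mul(Rational(1, 10), 3)), -20) = Mul(Mul(2, Rational(3, 10)), -20) = Mul(Rational(3, 5), -20) = -12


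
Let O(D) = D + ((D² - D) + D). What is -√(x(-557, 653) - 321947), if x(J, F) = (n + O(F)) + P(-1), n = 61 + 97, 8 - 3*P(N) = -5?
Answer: -2*√236874/3 ≈ -324.46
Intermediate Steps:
P(N) = 13/3 (P(N) = 8/3 - ⅓*(-5) = 8/3 + 5/3 = 13/3)
O(D) = D + D²
n = 158
x(J, F) = 487/3 + F*(1 + F) (x(J, F) = (158 + F*(1 + F)) + 13/3 = 487/3 + F*(1 + F))
-√(x(-557, 653) - 321947) = -√((487/3 + 653 + 653²) - 321947) = -√((487/3 + 653 + 426409) - 321947) = -√(1281673/3 - 321947) = -√(315832/3) = -2*√236874/3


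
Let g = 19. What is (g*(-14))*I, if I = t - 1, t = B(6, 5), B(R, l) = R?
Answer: -1330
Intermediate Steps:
t = 6
I = 5 (I = 6 - 1 = 5)
(g*(-14))*I = (19*(-14))*5 = -266*5 = -1330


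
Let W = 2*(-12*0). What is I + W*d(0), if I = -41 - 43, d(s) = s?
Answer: -84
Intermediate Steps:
W = 0 (W = 2*0 = 0)
I = -84
I + W*d(0) = -84 + 0*0 = -84 + 0 = -84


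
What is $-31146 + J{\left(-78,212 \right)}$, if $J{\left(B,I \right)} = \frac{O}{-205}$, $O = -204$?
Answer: $- \frac{6384726}{205} \approx -31145.0$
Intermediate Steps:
$J{\left(B,I \right)} = \frac{204}{205}$ ($J{\left(B,I \right)} = - \frac{204}{-205} = \left(-204\right) \left(- \frac{1}{205}\right) = \frac{204}{205}$)
$-31146 + J{\left(-78,212 \right)} = -31146 + \frac{204}{205} = - \frac{6384726}{205}$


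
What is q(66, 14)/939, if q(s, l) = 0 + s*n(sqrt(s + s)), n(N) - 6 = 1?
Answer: 154/313 ≈ 0.49201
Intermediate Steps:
n(N) = 7 (n(N) = 6 + 1 = 7)
q(s, l) = 7*s (q(s, l) = 0 + s*7 = 0 + 7*s = 7*s)
q(66, 14)/939 = (7*66)/939 = 462*(1/939) = 154/313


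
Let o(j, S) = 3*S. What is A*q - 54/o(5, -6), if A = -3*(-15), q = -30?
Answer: -1347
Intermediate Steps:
A = 45
A*q - 54/o(5, -6) = 45*(-30) - 54/(3*(-6)) = -1350 - 54/(-18) = -1350 - 54*(-1/18) = -1350 + 3 = -1347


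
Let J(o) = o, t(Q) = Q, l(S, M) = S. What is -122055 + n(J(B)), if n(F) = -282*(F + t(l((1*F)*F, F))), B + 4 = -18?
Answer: -252339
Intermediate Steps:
B = -22 (B = -4 - 18 = -22)
n(F) = -282*F - 282*F**2 (n(F) = -282*(F + (1*F)*F) = -282*(F + F*F) = -282*(F + F**2) = -282*F - 282*F**2)
-122055 + n(J(B)) = -122055 + 282*(-22)*(-1 - 1*(-22)) = -122055 + 282*(-22)*(-1 + 22) = -122055 + 282*(-22)*21 = -122055 - 130284 = -252339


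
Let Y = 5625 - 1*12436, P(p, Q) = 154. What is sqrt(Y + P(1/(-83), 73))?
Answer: I*sqrt(6657) ≈ 81.59*I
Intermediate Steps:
Y = -6811 (Y = 5625 - 12436 = -6811)
sqrt(Y + P(1/(-83), 73)) = sqrt(-6811 + 154) = sqrt(-6657) = I*sqrt(6657)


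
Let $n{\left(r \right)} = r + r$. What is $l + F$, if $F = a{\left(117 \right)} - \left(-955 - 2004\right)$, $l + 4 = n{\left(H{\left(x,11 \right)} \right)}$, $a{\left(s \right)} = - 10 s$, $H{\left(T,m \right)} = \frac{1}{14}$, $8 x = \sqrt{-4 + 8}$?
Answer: $\frac{12496}{7} \approx 1785.1$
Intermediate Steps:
$x = \frac{1}{4}$ ($x = \frac{\sqrt{-4 + 8}}{8} = \frac{\sqrt{4}}{8} = \frac{1}{8} \cdot 2 = \frac{1}{4} \approx 0.25$)
$H{\left(T,m \right)} = \frac{1}{14}$
$n{\left(r \right)} = 2 r$
$l = - \frac{27}{7}$ ($l = -4 + 2 \cdot \frac{1}{14} = -4 + \frac{1}{7} = - \frac{27}{7} \approx -3.8571$)
$F = 1789$ ($F = \left(-10\right) 117 - \left(-955 - 2004\right) = -1170 - -2959 = -1170 + 2959 = 1789$)
$l + F = - \frac{27}{7} + 1789 = \frac{12496}{7}$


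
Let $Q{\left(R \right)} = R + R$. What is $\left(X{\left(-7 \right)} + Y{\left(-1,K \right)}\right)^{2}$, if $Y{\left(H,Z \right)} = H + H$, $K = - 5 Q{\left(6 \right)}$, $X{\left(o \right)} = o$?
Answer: $81$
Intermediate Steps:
$Q{\left(R \right)} = 2 R$
$K = -60$ ($K = - 5 \cdot 2 \cdot 6 = \left(-5\right) 12 = -60$)
$Y{\left(H,Z \right)} = 2 H$
$\left(X{\left(-7 \right)} + Y{\left(-1,K \right)}\right)^{2} = \left(-7 + 2 \left(-1\right)\right)^{2} = \left(-7 - 2\right)^{2} = \left(-9\right)^{2} = 81$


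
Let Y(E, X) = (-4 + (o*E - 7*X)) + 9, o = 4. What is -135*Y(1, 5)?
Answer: 3510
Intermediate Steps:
Y(E, X) = 5 - 7*X + 4*E (Y(E, X) = (-4 + (4*E - 7*X)) + 9 = (-4 + (-7*X + 4*E)) + 9 = (-4 - 7*X + 4*E) + 9 = 5 - 7*X + 4*E)
-135*Y(1, 5) = -135*(5 - 7*5 + 4*1) = -135*(5 - 35 + 4) = -135*(-26) = 3510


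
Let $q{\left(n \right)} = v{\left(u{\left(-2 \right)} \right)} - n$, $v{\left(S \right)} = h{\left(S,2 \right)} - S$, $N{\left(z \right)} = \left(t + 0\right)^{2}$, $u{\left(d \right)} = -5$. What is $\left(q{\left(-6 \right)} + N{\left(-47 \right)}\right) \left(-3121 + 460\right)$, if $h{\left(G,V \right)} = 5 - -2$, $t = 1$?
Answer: $-50559$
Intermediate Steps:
$h{\left(G,V \right)} = 7$ ($h{\left(G,V \right)} = 5 + 2 = 7$)
$N{\left(z \right)} = 1$ ($N{\left(z \right)} = \left(1 + 0\right)^{2} = 1^{2} = 1$)
$v{\left(S \right)} = 7 - S$
$q{\left(n \right)} = 12 - n$ ($q{\left(n \right)} = \left(7 - -5\right) - n = \left(7 + 5\right) - n = 12 - n$)
$\left(q{\left(-6 \right)} + N{\left(-47 \right)}\right) \left(-3121 + 460\right) = \left(\left(12 - -6\right) + 1\right) \left(-3121 + 460\right) = \left(\left(12 + 6\right) + 1\right) \left(-2661\right) = \left(18 + 1\right) \left(-2661\right) = 19 \left(-2661\right) = -50559$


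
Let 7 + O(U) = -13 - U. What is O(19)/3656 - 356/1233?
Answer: -1349623/4507848 ≈ -0.29939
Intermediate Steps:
O(U) = -20 - U (O(U) = -7 + (-13 - U) = -20 - U)
O(19)/3656 - 356/1233 = (-20 - 1*19)/3656 - 356/1233 = (-20 - 19)*(1/3656) - 356*1/1233 = -39*1/3656 - 356/1233 = -39/3656 - 356/1233 = -1349623/4507848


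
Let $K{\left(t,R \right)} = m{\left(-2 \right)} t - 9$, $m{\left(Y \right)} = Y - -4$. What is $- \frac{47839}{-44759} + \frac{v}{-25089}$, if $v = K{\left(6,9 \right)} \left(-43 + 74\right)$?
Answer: $\frac{36244548}{34029047} \approx 1.0651$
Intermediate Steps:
$m{\left(Y \right)} = 4 + Y$ ($m{\left(Y \right)} = Y + 4 = 4 + Y$)
$K{\left(t,R \right)} = -9 + 2 t$ ($K{\left(t,R \right)} = \left(4 - 2\right) t - 9 = 2 t - 9 = -9 + 2 t$)
$v = 93$ ($v = \left(-9 + 2 \cdot 6\right) \left(-43 + 74\right) = \left(-9 + 12\right) 31 = 3 \cdot 31 = 93$)
$- \frac{47839}{-44759} + \frac{v}{-25089} = - \frac{47839}{-44759} + \frac{93}{-25089} = \left(-47839\right) \left(- \frac{1}{44759}\right) + 93 \left(- \frac{1}{25089}\right) = \frac{4349}{4069} - \frac{31}{8363} = \frac{36244548}{34029047}$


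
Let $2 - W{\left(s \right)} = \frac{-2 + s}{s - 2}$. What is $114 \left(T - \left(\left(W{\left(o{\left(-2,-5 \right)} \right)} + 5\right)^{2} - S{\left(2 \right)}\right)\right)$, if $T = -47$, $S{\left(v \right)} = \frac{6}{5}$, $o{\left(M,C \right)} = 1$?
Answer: $- \frac{46626}{5} \approx -9325.2$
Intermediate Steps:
$W{\left(s \right)} = 1$ ($W{\left(s \right)} = 2 - \frac{-2 + s}{s - 2} = 2 - \frac{-2 + s}{-2 + s} = 2 - 1 = 1$)
$S{\left(v \right)} = \frac{6}{5}$ ($S{\left(v \right)} = 6 \cdot \frac{1}{5} = \frac{6}{5}$)
$114 \left(T - \left(\left(W{\left(o{\left(-2,-5 \right)} \right)} + 5\right)^{2} - S{\left(2 \right)}\right)\right) = 114 \left(-47 + \left(\frac{6}{5} - \left(1 + 5\right)^{2}\right)\right) = 114 \left(-47 + \left(\frac{6}{5} - 6^{2}\right)\right) = 114 \left(-47 + \left(\frac{6}{5} - 36\right)\right) = 114 \left(-47 - \frac{174}{5}\right) = 114 \left(- \frac{409}{5}\right) = - \frac{46626}{5}$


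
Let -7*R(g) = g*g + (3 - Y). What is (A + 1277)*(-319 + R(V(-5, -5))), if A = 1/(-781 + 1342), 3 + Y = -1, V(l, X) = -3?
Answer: -1611179102/3927 ≈ -4.1028e+5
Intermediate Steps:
Y = -4 (Y = -3 - 1 = -4)
A = 1/561 ≈ 0.0017825
R(g) = -1 - g²/7 (R(g) = -(g*g + (3 - 1*(-4)))/7 = -(g² + (3 + 4))/7 = -(g² + 7)/7 = -(7 + g²)/7 = -1 - g²/7)
(A + 1277)*(-319 + R(V(-5, -5))) = (1/561 + 1277)*(-319 + (-1 - ⅐*(-3)²)) = 716398*(-319 + (-1 - ⅐*9))/561 = 716398*(-319 + (-1 - 9/7))/561 = 716398*(-319 - 16/7)/561 = (716398/561)*(-2249/7) = -1611179102/3927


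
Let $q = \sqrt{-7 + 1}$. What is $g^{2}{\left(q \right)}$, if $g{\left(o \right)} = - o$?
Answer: $-6$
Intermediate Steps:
$q = i \sqrt{6}$ ($q = \sqrt{-6} = i \sqrt{6} \approx 2.4495 i$)
$g^{2}{\left(q \right)} = \left(- i \sqrt{6}\right)^{2} = -6$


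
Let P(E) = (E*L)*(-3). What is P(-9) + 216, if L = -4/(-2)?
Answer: 270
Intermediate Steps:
L = 2 (L = -4*(-½) = 2)
P(E) = -6*E (P(E) = (E*2)*(-3) = (2*E)*(-3) = -6*E)
P(-9) + 216 = -6*(-9) + 216 = 54 + 216 = 270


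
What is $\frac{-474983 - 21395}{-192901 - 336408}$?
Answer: $\frac{496378}{529309} \approx 0.93779$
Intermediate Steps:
$\frac{-474983 - 21395}{-192901 - 336408} = \frac{-474983 - 21395}{-529309} = \left(-474983 - 21395\right) \left(- \frac{1}{529309}\right) = \left(-496378\right) \left(- \frac{1}{529309}\right) = \frac{496378}{529309}$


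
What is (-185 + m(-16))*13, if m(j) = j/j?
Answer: -2392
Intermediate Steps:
m(j) = 1
(-185 + m(-16))*13 = (-185 + 1)*13 = -184*13 = -2392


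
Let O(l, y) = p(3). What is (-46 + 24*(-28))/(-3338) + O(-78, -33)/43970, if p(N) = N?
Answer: 15790237/73385930 ≈ 0.21517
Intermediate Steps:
O(l, y) = 3
(-46 + 24*(-28))/(-3338) + O(-78, -33)/43970 = (-46 + 24*(-28))/(-3338) + 3/43970 = (-46 - 672)*(-1/3338) + 3*(1/43970) = -718*(-1/3338) + 3/43970 = 359/1669 + 3/43970 = 15790237/73385930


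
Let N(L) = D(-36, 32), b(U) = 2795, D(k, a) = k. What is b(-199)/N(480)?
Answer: -2795/36 ≈ -77.639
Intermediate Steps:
N(L) = -36
b(-199)/N(480) = 2795/(-36) = 2795*(-1/36) = -2795/36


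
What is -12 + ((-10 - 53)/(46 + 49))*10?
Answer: -354/19 ≈ -18.632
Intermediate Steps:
-12 + ((-10 - 53)/(46 + 49))*10 = -12 - 63/95*10 = -12 - 126/19 = -354/19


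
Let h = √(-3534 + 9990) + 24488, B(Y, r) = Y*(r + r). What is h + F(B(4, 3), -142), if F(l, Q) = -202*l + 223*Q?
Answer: -12026 + 2*√1614 ≈ -11946.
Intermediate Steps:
B(Y, r) = 2*Y*r (B(Y, r) = Y*(2*r) = 2*Y*r)
h = 24488 + 2*√1614 (h = √6456 + 24488 = 2*√1614 + 24488 = 24488 + 2*√1614 ≈ 24568.)
h + F(B(4, 3), -142) = (24488 + 2*√1614) + (-404*4*3 + 223*(-142)) = (24488 + 2*√1614) + (-202*24 - 31666) = (24488 + 2*√1614) + (-4848 - 31666) = (24488 + 2*√1614) - 36514 = -12026 + 2*√1614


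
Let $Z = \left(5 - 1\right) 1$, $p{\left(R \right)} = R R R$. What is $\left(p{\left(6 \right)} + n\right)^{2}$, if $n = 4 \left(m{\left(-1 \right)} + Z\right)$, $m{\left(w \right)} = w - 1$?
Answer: $50176$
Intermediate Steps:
$p{\left(R \right)} = R^{3}$ ($p{\left(R \right)} = R^{2} R = R^{3}$)
$Z = 4$ ($Z = 4 \cdot 1 = 4$)
$m{\left(w \right)} = -1 + w$
$n = 8$ ($n = 4 \left(\left(-1 - 1\right) + 4\right) = 4 \left(-2 + 4\right) = 4 \cdot 2 = 8$)
$\left(p{\left(6 \right)} + n\right)^{2} = \left(6^{3} + 8\right)^{2} = \left(216 + 8\right)^{2} = 224^{2} = 50176$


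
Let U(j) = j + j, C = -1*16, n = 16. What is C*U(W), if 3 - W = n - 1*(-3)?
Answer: 512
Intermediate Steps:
W = -16 (W = 3 - (16 - 1*(-3)) = 3 - (16 + 3) = 3 - 1*19 = 3 - 19 = -16)
C = -16
U(j) = 2*j
C*U(W) = -32*(-16) = -16*(-32) = 512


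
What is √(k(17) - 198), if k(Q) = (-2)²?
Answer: I*√194 ≈ 13.928*I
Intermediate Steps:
k(Q) = 4
√(k(17) - 198) = √(4 - 198) = √(-194) = I*√194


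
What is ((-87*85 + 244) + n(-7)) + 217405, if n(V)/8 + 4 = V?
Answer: 210166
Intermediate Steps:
n(V) = -32 + 8*V
((-87*85 + 244) + n(-7)) + 217405 = ((-87*85 + 244) + (-32 + 8*(-7))) + 217405 = ((-7395 + 244) + (-32 - 56)) + 217405 = (-7151 - 88) + 217405 = -7239 + 217405 = 210166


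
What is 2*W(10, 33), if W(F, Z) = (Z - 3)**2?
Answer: 1800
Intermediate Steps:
W(F, Z) = (-3 + Z)**2
2*W(10, 33) = 2*(-3 + 33)**2 = 2*30**2 = 2*900 = 1800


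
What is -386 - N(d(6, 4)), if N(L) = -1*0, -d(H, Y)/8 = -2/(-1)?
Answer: -386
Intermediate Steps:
d(H, Y) = -16 (d(H, Y) = -(-16)/(-1) = -(-16)*(-1) = -8*2 = -16)
N(L) = 0
-386 - N(d(6, 4)) = -386 - 1*0 = -386 + 0 = -386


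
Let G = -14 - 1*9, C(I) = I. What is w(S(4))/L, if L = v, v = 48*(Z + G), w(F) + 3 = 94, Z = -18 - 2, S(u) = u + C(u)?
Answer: -91/2064 ≈ -0.044089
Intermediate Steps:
S(u) = 2*u (S(u) = u + u = 2*u)
Z = -20
G = -23 (G = -14 - 9 = -23)
w(F) = 91 (w(F) = -3 + 94 = 91)
v = -2064 (v = 48*(-20 - 23) = 48*(-43) = -2064)
L = -2064
w(S(4))/L = 91/(-2064) = 91*(-1/2064) = -91/2064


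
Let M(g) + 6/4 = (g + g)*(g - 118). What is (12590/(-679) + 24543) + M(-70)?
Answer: 69044737/1358 ≈ 50843.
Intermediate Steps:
M(g) = -3/2 + 2*g*(-118 + g) (M(g) = -3/2 + (g + g)*(g - 118) = -3/2 + (2*g)*(-118 + g) = -3/2 + 2*g*(-118 + g))
(12590/(-679) + 24543) + M(-70) = (12590/(-679) + 24543) + (-3/2 - 236*(-70) + 2*(-70)²) = (12590*(-1/679) + 24543) + (-3/2 + 16520 + 2*4900) = (-12590/679 + 24543) + (-3/2 + 16520 + 9800) = 16652107/679 + 52637/2 = 69044737/1358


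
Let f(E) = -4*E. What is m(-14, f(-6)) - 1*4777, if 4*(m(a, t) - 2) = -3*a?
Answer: -9529/2 ≈ -4764.5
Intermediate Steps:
m(a, t) = 2 - 3*a/4 (m(a, t) = 2 + (-3*a)/4 = 2 - 3*a/4)
m(-14, f(-6)) - 1*4777 = (2 - ¾*(-14)) - 1*4777 = (2 + 21/2) - 4777 = 25/2 - 4777 = -9529/2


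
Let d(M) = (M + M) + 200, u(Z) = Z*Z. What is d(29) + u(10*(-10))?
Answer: 10258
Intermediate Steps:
u(Z) = Z²
d(M) = 200 + 2*M (d(M) = 2*M + 200 = 200 + 2*M)
d(29) + u(10*(-10)) = (200 + 2*29) + (10*(-10))² = (200 + 58) + (-100)² = 258 + 10000 = 10258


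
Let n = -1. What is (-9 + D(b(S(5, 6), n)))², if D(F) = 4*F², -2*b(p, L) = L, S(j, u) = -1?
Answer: 64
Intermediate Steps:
b(p, L) = -L/2
(-9 + D(b(S(5, 6), n)))² = (-9 + 4*(-½*(-1))²)² = (-9 + 4*(½)²)² = (-9 + 4*(¼))² = (-9 + 1)² = (-8)² = 64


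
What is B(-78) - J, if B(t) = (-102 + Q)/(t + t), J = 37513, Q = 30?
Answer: -487663/13 ≈ -37513.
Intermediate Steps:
B(t) = -36/t (B(t) = (-102 + 30)/(t + t) = -72*1/(2*t) = -36/t)
B(-78) - J = -36/(-78) - 1*37513 = -36*(-1/78) - 37513 = 6/13 - 37513 = -487663/13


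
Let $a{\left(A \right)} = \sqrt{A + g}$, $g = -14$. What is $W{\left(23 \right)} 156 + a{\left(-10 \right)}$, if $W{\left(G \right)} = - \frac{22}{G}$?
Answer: $- \frac{3432}{23} + 2 i \sqrt{6} \approx -149.22 + 4.899 i$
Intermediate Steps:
$a{\left(A \right)} = \sqrt{-14 + A}$ ($a{\left(A \right)} = \sqrt{A - 14} = \sqrt{-14 + A}$)
$W{\left(23 \right)} 156 + a{\left(-10 \right)} = - \frac{22}{23} \cdot 156 + \sqrt{-14 - 10} = \left(-22\right) \frac{1}{23} \cdot 156 + \sqrt{-24} = \left(- \frac{22}{23}\right) 156 + 2 i \sqrt{6} = - \frac{3432}{23} + 2 i \sqrt{6}$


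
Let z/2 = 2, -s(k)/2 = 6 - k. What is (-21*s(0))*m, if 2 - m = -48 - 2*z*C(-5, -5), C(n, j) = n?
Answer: 2520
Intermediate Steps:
s(k) = -12 + 2*k (s(k) = -2*(6 - k) = -12 + 2*k)
z = 4 (z = 2*2 = 4)
m = 10 (m = 2 - (-48 - 2*4*(-5)) = 2 - (-48 - 8*(-5)) = 2 - (-48 - 1*(-40)) = 2 - (-48 + 40) = 2 - 1*(-8) = 2 + 8 = 10)
(-21*s(0))*m = -21*(-12 + 2*0)*10 = -21*(-12 + 0)*10 = -21*(-12)*10 = 252*10 = 2520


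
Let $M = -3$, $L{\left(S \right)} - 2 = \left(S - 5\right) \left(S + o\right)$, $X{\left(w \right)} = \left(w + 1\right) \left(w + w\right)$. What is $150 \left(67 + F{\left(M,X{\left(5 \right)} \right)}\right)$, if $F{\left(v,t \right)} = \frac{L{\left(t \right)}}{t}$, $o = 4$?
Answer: $18855$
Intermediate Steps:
$X{\left(w \right)} = 2 w \left(1 + w\right)$ ($X{\left(w \right)} = \left(1 + w\right) 2 w = 2 w \left(1 + w\right)$)
$L{\left(S \right)} = 2 + \left(-5 + S\right) \left(4 + S\right)$ ($L{\left(S \right)} = 2 + \left(S - 5\right) \left(S + 4\right) = 2 + \left(-5 + S\right) \left(4 + S\right)$)
$F{\left(v,t \right)} = \frac{-18 + t^{2} - t}{t}$
$150 \left(67 + F{\left(M,X{\left(5 \right)} \right)}\right) = 150 \left(67 - \left(1 - 10 \left(1 + 5\right) + 18 \frac{1}{10 \left(1 + 5\right)}\right)\right) = 150 \left(67 - \left(1 - 60 + \frac{3}{10}\right)\right) = 150 \left(67 - \left(-59 + \frac{3}{10}\right)\right) = 150 \left(67 - - \frac{587}{10}\right) = 150 \left(67 + \frac{587}{10}\right) = 150 \cdot \frac{1257}{10} = 18855$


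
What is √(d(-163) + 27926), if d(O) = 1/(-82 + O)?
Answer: √34209345/35 ≈ 167.11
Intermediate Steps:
√(d(-163) + 27926) = √(1/(-82 - 163) + 27926) = √(1/(-245) + 27926) = √(-1/245 + 27926) = √(6841869/245) = √34209345/35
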